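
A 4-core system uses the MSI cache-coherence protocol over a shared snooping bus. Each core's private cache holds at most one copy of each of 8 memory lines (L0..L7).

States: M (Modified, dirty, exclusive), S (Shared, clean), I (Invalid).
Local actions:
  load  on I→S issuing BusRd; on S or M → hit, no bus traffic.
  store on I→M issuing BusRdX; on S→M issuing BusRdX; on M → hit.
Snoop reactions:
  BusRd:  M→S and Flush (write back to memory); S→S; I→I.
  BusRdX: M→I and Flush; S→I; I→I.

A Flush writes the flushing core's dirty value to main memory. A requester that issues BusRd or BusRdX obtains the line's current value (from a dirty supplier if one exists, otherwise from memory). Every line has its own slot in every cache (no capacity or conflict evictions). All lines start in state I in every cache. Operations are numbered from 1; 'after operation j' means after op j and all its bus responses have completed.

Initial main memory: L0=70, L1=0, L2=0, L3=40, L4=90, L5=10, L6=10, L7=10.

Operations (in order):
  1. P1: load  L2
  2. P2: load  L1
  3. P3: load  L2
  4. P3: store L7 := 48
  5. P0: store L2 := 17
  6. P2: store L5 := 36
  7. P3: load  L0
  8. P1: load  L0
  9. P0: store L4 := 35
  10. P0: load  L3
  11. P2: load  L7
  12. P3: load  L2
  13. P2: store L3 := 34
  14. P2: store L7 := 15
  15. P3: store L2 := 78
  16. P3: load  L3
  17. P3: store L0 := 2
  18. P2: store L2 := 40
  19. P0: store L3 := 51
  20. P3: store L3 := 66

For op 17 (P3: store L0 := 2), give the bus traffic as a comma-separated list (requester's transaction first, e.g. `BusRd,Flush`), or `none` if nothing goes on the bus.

1. P1: load  L2  bus=[BusRd]  L2: P0=I P1=S P2=I P3=I  mem[L2]=0
2. P2: load  L1  bus=[BusRd]  L1: P0=I P1=I P2=S P3=I  mem[L1]=0
3. P3: load  L2  bus=[BusRd]  L2: P0=I P1=S P2=I P3=S  mem[L2]=0
4. P3: store L7 := 48  bus=[BusRdX]  L7: P0=I P1=I P2=I P3=M  mem[L7]=10
5. P0: store L2 := 17  bus=[BusRdX]  L2: P0=M P1=I P2=I P3=I  mem[L2]=0
6. P2: store L5 := 36  bus=[BusRdX]  L5: P0=I P1=I P2=M P3=I  mem[L5]=10
7. P3: load  L0  bus=[BusRd]  L0: P0=I P1=I P2=I P3=S  mem[L0]=70
8. P1: load  L0  bus=[BusRd]  L0: P0=I P1=S P2=I P3=S  mem[L0]=70
9. P0: store L4 := 35  bus=[BusRdX]  L4: P0=M P1=I P2=I P3=I  mem[L4]=90
10. P0: load  L3  bus=[BusRd]  L3: P0=S P1=I P2=I P3=I  mem[L3]=40
11. P2: load  L7  bus=[BusRd,Flush]  L7: P0=I P1=I P2=S P3=S  mem[L7]=48
12. P3: load  L2  bus=[BusRd,Flush]  L2: P0=S P1=I P2=I P3=S  mem[L2]=17
13. P2: store L3 := 34  bus=[BusRdX]  L3: P0=I P1=I P2=M P3=I  mem[L3]=40
14. P2: store L7 := 15  bus=[BusRdX]  L7: P0=I P1=I P2=M P3=I  mem[L7]=48
15. P3: store L2 := 78  bus=[BusRdX]  L2: P0=I P1=I P2=I P3=M  mem[L2]=17
16. P3: load  L3  bus=[BusRd,Flush]  L3: P0=I P1=I P2=S P3=S  mem[L3]=34
17. P3: store L0 := 2  bus=[BusRdX]  L0: P0=I P1=I P2=I P3=M  mem[L0]=70
18. P2: store L2 := 40  bus=[BusRdX,Flush]  L2: P0=I P1=I P2=M P3=I  mem[L2]=78
19. P0: store L3 := 51  bus=[BusRdX]  L3: P0=M P1=I P2=I P3=I  mem[L3]=34
20. P3: store L3 := 66  bus=[BusRdX,Flush]  L3: P0=I P1=I P2=I P3=M  mem[L3]=51

bus = BusRdX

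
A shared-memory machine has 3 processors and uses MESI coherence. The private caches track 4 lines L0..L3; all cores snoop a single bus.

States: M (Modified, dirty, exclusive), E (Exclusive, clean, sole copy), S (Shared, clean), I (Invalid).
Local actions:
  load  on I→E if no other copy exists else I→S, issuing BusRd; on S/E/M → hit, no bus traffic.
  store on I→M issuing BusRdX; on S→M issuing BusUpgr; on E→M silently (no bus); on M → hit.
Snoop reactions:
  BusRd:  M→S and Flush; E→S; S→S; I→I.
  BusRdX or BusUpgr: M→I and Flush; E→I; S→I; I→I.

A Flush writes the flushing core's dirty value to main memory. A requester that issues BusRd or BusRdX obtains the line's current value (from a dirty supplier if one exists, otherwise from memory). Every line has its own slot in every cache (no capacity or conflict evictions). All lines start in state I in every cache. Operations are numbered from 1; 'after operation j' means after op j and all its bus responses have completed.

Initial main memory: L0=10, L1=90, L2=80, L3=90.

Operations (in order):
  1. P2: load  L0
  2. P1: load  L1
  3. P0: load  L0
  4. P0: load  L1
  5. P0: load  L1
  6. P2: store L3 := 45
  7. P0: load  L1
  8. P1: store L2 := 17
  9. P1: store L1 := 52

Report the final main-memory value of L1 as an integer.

step 1: P2: load  L0  ⟶  IIE  (L0)  txn=BusRd  M[L0]=10
step 2: P1: load  L1  ⟶  IEI  (L1)  txn=BusRd  M[L1]=90
step 3: P0: load  L0  ⟶  SIS  (L0)  txn=BusRd  M[L0]=10
step 4: P0: load  L1  ⟶  SSI  (L1)  txn=BusRd  M[L1]=90
step 5: P0: load  L1  ⟶  SSI  (L1)  txn=∅  M[L1]=90
step 6: P2: store L3 := 45  ⟶  IIM  (L3)  txn=BusRdX  M[L3]=90
step 7: P0: load  L1  ⟶  SSI  (L1)  txn=∅  M[L1]=90
step 8: P1: store L2 := 17  ⟶  IMI  (L2)  txn=BusRdX  M[L2]=80
step 9: P1: store L1 := 52  ⟶  IMI  (L1)  txn=BusUpgr  M[L1]=90

memory[L1] = 90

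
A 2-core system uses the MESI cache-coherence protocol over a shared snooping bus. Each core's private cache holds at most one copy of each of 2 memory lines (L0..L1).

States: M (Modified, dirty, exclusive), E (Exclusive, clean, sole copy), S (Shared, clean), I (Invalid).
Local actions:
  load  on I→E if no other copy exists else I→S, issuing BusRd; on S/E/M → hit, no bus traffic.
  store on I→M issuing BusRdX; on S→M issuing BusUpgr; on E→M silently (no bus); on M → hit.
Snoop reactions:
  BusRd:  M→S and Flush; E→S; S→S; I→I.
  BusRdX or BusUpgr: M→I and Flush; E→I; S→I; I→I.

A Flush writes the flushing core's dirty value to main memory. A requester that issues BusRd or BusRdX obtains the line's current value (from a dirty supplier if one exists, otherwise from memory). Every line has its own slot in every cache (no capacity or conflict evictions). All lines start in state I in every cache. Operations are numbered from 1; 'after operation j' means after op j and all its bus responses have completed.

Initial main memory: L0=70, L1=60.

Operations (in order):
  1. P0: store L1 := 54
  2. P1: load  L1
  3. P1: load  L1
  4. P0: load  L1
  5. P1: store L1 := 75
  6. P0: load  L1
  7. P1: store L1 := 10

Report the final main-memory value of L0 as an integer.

step 1: P0: store L1 := 54  ⟶  MI  (L1)  txn=BusRdX  M[L1]=60
step 2: P1: load  L1  ⟶  SS  (L1)  txn=BusRd+Flush  M[L1]=54
step 3: P1: load  L1  ⟶  SS  (L1)  txn=∅  M[L1]=54
step 4: P0: load  L1  ⟶  SS  (L1)  txn=∅  M[L1]=54
step 5: P1: store L1 := 75  ⟶  IM  (L1)  txn=BusUpgr  M[L1]=54
step 6: P0: load  L1  ⟶  SS  (L1)  txn=BusRd+Flush  M[L1]=75
step 7: P1: store L1 := 10  ⟶  IM  (L1)  txn=BusUpgr  M[L1]=75

memory[L0] = 70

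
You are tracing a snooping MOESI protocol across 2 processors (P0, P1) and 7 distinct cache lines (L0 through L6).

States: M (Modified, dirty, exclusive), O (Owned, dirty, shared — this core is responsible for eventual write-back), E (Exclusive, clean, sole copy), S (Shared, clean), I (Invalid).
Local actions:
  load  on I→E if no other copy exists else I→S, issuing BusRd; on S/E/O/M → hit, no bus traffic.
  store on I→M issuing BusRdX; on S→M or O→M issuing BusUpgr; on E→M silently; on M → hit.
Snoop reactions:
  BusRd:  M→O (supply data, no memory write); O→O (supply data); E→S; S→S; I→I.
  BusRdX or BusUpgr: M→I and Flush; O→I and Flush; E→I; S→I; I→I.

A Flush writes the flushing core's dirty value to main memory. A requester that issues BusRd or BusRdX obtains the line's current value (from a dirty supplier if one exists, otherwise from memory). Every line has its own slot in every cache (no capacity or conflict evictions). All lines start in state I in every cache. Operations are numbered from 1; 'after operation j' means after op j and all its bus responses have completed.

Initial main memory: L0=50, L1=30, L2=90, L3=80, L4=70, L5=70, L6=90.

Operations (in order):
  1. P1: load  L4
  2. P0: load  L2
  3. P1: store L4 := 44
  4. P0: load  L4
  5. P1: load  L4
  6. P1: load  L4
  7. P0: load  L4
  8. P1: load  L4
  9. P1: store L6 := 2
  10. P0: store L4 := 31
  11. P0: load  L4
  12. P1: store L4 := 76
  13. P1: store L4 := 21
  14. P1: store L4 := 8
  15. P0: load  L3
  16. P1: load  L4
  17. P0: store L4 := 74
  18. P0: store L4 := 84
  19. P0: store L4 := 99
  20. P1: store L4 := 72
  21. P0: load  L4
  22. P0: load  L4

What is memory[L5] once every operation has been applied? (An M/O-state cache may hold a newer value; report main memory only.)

memory[L5] = 70

[1] P1: load  L4 | P0:I, P1:E(70) | bus: BusRd
[2] P0: load  L2 | P0:E(90), P1:I | bus: BusRd
[3] P1: store L4 := 44 | P0:I, P1:M(44) | bus: none
[4] P0: load  L4 | P0:S(44), P1:O(44) | bus: BusRd
[5] P1: load  L4 | P0:S(44), P1:O(44) | bus: none
[6] P1: load  L4 | P0:S(44), P1:O(44) | bus: none
[7] P0: load  L4 | P0:S(44), P1:O(44) | bus: none
[8] P1: load  L4 | P0:S(44), P1:O(44) | bus: none
[9] P1: store L6 := 2 | P0:I, P1:M(2) | bus: BusRdX
[10] P0: store L4 := 31 | P0:M(31), P1:I | bus: BusUpgr,Flush
[11] P0: load  L4 | P0:M(31), P1:I | bus: none
[12] P1: store L4 := 76 | P0:I, P1:M(76) | bus: BusRdX,Flush
[13] P1: store L4 := 21 | P0:I, P1:M(21) | bus: none
[14] P1: store L4 := 8 | P0:I, P1:M(8) | bus: none
[15] P0: load  L3 | P0:E(80), P1:I | bus: BusRd
[16] P1: load  L4 | P0:I, P1:M(8) | bus: none
[17] P0: store L4 := 74 | P0:M(74), P1:I | bus: BusRdX,Flush
[18] P0: store L4 := 84 | P0:M(84), P1:I | bus: none
[19] P0: store L4 := 99 | P0:M(99), P1:I | bus: none
[20] P1: store L4 := 72 | P0:I, P1:M(72) | bus: BusRdX,Flush
[21] P0: load  L4 | P0:S(72), P1:O(72) | bus: BusRd
[22] P0: load  L4 | P0:S(72), P1:O(72) | bus: none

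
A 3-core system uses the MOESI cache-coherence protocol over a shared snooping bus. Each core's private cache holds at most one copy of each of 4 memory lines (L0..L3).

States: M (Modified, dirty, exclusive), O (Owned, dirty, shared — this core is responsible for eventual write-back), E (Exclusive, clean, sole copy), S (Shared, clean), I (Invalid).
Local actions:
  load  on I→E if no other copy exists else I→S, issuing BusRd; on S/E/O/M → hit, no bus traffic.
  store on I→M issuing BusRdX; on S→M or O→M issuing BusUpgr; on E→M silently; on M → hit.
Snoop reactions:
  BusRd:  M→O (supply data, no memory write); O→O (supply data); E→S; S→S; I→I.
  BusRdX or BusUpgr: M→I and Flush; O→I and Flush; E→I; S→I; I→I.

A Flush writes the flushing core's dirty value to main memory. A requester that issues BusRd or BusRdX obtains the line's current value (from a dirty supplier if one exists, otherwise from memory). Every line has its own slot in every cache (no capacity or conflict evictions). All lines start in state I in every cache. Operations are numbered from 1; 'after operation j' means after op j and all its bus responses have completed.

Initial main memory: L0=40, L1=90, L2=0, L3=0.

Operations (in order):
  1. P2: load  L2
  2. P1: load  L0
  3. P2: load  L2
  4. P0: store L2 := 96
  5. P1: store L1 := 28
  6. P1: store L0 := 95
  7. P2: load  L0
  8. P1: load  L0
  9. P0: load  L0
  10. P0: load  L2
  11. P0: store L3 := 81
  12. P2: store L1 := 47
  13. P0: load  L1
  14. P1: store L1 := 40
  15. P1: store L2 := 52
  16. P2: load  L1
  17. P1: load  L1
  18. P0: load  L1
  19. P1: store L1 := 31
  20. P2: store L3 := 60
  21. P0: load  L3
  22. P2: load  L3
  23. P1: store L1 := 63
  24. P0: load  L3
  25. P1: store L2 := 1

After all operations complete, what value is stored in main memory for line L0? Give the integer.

[1] P2: load  L2 | P0:I, P1:I, P2:E(0) | bus: BusRd
[2] P1: load  L0 | P0:I, P1:E(40), P2:I | bus: BusRd
[3] P2: load  L2 | P0:I, P1:I, P2:E(0) | bus: none
[4] P0: store L2 := 96 | P0:M(96), P1:I, P2:I | bus: BusRdX
[5] P1: store L1 := 28 | P0:I, P1:M(28), P2:I | bus: BusRdX
[6] P1: store L0 := 95 | P0:I, P1:M(95), P2:I | bus: none
[7] P2: load  L0 | P0:I, P1:O(95), P2:S(95) | bus: BusRd
[8] P1: load  L0 | P0:I, P1:O(95), P2:S(95) | bus: none
[9] P0: load  L0 | P0:S(95), P1:O(95), P2:S(95) | bus: BusRd
[10] P0: load  L2 | P0:M(96), P1:I, P2:I | bus: none
[11] P0: store L3 := 81 | P0:M(81), P1:I, P2:I | bus: BusRdX
[12] P2: store L1 := 47 | P0:I, P1:I, P2:M(47) | bus: BusRdX,Flush
[13] P0: load  L1 | P0:S(47), P1:I, P2:O(47) | bus: BusRd
[14] P1: store L1 := 40 | P0:I, P1:M(40), P2:I | bus: BusRdX,Flush
[15] P1: store L2 := 52 | P0:I, P1:M(52), P2:I | bus: BusRdX,Flush
[16] P2: load  L1 | P0:I, P1:O(40), P2:S(40) | bus: BusRd
[17] P1: load  L1 | P0:I, P1:O(40), P2:S(40) | bus: none
[18] P0: load  L1 | P0:S(40), P1:O(40), P2:S(40) | bus: BusRd
[19] P1: store L1 := 31 | P0:I, P1:M(31), P2:I | bus: BusUpgr
[20] P2: store L3 := 60 | P0:I, P1:I, P2:M(60) | bus: BusRdX,Flush
[21] P0: load  L3 | P0:S(60), P1:I, P2:O(60) | bus: BusRd
[22] P2: load  L3 | P0:S(60), P1:I, P2:O(60) | bus: none
[23] P1: store L1 := 63 | P0:I, P1:M(63), P2:I | bus: none
[24] P0: load  L3 | P0:S(60), P1:I, P2:O(60) | bus: none
[25] P1: store L2 := 1 | P0:I, P1:M(1), P2:I | bus: none

memory[L0] = 40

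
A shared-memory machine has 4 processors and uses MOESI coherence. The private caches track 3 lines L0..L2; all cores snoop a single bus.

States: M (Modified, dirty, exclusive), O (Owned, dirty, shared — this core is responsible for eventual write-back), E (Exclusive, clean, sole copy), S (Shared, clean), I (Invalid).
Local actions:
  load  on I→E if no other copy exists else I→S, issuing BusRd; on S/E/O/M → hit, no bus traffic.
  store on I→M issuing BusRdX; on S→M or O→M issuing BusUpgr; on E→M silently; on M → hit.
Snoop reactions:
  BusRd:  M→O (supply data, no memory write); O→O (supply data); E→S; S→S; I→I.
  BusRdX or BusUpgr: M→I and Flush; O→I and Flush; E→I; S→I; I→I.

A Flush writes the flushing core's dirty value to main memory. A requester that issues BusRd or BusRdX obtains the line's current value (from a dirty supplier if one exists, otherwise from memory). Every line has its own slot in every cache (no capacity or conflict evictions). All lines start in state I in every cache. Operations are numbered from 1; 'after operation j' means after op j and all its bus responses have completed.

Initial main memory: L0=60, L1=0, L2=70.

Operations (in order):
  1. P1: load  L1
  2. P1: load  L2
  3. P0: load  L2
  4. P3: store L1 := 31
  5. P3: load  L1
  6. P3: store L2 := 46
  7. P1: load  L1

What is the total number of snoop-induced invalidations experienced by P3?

invalidations = 0

  op1 P1: load  L1 → I/E/I/I on L1; bus BusRd; mem=0
  op2 P1: load  L2 → I/E/I/I on L2; bus BusRd; mem=70
  op3 P0: load  L2 → S/S/I/I on L2; bus BusRd; mem=70
  op4 P3: store L1 := 31 → I/I/I/M on L1; bus BusRdX; mem=0
  op5 P3: load  L1 → I/I/I/M on L1; bus (none); mem=0
  op6 P3: store L2 := 46 → I/I/I/M on L2; bus BusRdX; mem=70
  op7 P1: load  L1 → I/S/I/O on L1; bus BusRd; mem=0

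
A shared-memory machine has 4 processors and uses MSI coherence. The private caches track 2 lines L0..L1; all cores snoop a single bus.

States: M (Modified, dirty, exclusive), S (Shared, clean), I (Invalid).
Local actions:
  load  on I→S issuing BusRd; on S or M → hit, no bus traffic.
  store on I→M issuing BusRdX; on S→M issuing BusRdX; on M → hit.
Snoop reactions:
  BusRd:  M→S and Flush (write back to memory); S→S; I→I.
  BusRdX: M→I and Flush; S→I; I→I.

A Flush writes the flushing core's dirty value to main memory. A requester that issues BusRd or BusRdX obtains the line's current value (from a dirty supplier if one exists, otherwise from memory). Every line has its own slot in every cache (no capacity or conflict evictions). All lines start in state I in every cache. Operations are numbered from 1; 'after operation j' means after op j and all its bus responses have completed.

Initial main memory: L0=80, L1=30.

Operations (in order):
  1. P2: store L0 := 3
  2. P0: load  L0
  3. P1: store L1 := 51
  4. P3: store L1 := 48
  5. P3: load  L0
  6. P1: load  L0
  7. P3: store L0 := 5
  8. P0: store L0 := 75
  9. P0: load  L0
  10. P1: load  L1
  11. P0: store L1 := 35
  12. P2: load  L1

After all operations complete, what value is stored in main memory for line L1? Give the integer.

memory[L1] = 35

[1] P2: store L0 := 3 | P0:I, P1:I, P2:M(3), P3:I | bus: BusRdX
[2] P0: load  L0 | P0:S(3), P1:I, P2:S(3), P3:I | bus: BusRd,Flush
[3] P1: store L1 := 51 | P0:I, P1:M(51), P2:I, P3:I | bus: BusRdX
[4] P3: store L1 := 48 | P0:I, P1:I, P2:I, P3:M(48) | bus: BusRdX,Flush
[5] P3: load  L0 | P0:S(3), P1:I, P2:S(3), P3:S(3) | bus: BusRd
[6] P1: load  L0 | P0:S(3), P1:S(3), P2:S(3), P3:S(3) | bus: BusRd
[7] P3: store L0 := 5 | P0:I, P1:I, P2:I, P3:M(5) | bus: BusRdX
[8] P0: store L0 := 75 | P0:M(75), P1:I, P2:I, P3:I | bus: BusRdX,Flush
[9] P0: load  L0 | P0:M(75), P1:I, P2:I, P3:I | bus: none
[10] P1: load  L1 | P0:I, P1:S(48), P2:I, P3:S(48) | bus: BusRd,Flush
[11] P0: store L1 := 35 | P0:M(35), P1:I, P2:I, P3:I | bus: BusRdX
[12] P2: load  L1 | P0:S(35), P1:I, P2:S(35), P3:I | bus: BusRd,Flush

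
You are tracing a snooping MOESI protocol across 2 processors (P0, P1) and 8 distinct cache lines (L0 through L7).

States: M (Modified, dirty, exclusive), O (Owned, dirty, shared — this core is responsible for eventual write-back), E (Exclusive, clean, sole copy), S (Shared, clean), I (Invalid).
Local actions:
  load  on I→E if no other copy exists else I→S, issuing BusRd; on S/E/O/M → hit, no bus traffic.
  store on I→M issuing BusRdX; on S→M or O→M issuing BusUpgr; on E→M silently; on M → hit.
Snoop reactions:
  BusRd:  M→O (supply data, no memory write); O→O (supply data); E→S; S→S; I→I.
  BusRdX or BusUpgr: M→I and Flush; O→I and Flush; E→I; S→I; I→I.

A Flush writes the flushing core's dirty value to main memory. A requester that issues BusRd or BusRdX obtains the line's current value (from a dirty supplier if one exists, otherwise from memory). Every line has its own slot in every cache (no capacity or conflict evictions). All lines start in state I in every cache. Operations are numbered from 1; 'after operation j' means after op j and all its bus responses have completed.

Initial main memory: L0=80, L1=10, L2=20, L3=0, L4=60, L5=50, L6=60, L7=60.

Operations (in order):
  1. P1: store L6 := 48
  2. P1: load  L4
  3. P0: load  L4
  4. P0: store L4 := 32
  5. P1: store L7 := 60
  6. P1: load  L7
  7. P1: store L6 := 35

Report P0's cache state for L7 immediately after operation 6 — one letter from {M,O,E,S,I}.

  op1 P1: store L6 := 48 → I/M on L6; bus BusRdX; mem=60
  op2 P1: load  L4 → I/E on L4; bus BusRd; mem=60
  op3 P0: load  L4 → S/S on L4; bus BusRd; mem=60
  op4 P0: store L4 := 32 → M/I on L4; bus BusUpgr; mem=60
  op5 P1: store L7 := 60 → I/M on L7; bus BusRdX; mem=60
  op6 P1: load  L7 → I/M on L7; bus (none); mem=60
  op7 P1: store L6 := 35 → I/M on L6; bus (none); mem=60

state = I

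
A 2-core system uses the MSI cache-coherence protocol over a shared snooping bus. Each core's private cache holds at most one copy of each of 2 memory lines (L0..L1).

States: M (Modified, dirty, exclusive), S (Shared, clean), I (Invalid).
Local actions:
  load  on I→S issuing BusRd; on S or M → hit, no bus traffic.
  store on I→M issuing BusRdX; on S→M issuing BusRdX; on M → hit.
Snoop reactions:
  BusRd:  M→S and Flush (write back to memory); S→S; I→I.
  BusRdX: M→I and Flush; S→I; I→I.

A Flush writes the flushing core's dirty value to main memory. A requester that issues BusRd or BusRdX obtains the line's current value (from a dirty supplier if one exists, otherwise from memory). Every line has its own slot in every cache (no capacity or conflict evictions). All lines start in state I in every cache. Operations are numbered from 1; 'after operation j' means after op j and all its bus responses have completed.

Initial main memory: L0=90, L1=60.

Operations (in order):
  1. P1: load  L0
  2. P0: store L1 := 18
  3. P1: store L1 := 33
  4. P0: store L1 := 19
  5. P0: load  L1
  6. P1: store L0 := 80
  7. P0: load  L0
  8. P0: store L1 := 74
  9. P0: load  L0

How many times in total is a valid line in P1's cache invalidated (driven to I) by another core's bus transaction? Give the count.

invalidations = 1

  op1 P1: load  L0 → I/S on L0; bus BusRd; mem=90
  op2 P0: store L1 := 18 → M/I on L1; bus BusRdX; mem=60
  op3 P1: store L1 := 33 → I/M on L1; bus BusRdX Flush; mem=18
  op4 P0: store L1 := 19 → M/I on L1; bus BusRdX Flush; mem=33
  op5 P0: load  L1 → M/I on L1; bus (none); mem=33
  op6 P1: store L0 := 80 → I/M on L0; bus BusRdX; mem=90
  op7 P0: load  L0 → S/S on L0; bus BusRd Flush; mem=80
  op8 P0: store L1 := 74 → M/I on L1; bus (none); mem=33
  op9 P0: load  L0 → S/S on L0; bus (none); mem=80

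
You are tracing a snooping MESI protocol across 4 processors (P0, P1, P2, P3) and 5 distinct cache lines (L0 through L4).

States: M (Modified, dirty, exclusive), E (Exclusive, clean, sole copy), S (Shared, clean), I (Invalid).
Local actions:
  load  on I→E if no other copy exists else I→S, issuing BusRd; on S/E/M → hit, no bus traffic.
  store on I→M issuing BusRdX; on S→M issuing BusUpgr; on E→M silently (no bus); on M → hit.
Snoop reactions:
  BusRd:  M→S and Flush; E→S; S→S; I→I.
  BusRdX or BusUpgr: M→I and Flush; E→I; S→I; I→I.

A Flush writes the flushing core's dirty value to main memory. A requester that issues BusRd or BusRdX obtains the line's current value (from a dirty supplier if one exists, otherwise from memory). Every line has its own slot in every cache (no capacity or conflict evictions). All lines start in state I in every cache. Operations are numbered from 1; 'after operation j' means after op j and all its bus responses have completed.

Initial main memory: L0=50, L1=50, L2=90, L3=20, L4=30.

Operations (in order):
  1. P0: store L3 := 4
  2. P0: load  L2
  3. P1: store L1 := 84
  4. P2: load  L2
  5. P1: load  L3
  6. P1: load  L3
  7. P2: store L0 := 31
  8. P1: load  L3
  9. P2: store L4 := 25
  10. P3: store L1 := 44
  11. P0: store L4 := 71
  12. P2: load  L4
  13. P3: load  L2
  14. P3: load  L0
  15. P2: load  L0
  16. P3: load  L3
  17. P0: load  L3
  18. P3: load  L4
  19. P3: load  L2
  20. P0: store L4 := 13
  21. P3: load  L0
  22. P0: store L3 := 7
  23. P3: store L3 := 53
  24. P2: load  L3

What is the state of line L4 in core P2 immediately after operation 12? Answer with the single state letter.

state = S

  op1 P0: store L3 := 4 → M/I/I/I on L3; bus BusRdX; mem=20
  op2 P0: load  L2 → E/I/I/I on L2; bus BusRd; mem=90
  op3 P1: store L1 := 84 → I/M/I/I on L1; bus BusRdX; mem=50
  op4 P2: load  L2 → S/I/S/I on L2; bus BusRd; mem=90
  op5 P1: load  L3 → S/S/I/I on L3; bus BusRd Flush; mem=4
  op6 P1: load  L3 → S/S/I/I on L3; bus (none); mem=4
  op7 P2: store L0 := 31 → I/I/M/I on L0; bus BusRdX; mem=50
  op8 P1: load  L3 → S/S/I/I on L3; bus (none); mem=4
  op9 P2: store L4 := 25 → I/I/M/I on L4; bus BusRdX; mem=30
  op10 P3: store L1 := 44 → I/I/I/M on L1; bus BusRdX Flush; mem=84
  op11 P0: store L4 := 71 → M/I/I/I on L4; bus BusRdX Flush; mem=25
  op12 P2: load  L4 → S/I/S/I on L4; bus BusRd Flush; mem=71
  op13 P3: load  L2 → S/I/S/S on L2; bus BusRd; mem=90
  op14 P3: load  L0 → I/I/S/S on L0; bus BusRd Flush; mem=31
  op15 P2: load  L0 → I/I/S/S on L0; bus (none); mem=31
  op16 P3: load  L3 → S/S/I/S on L3; bus BusRd; mem=4
  op17 P0: load  L3 → S/S/I/S on L3; bus (none); mem=4
  op18 P3: load  L4 → S/I/S/S on L4; bus BusRd; mem=71
  op19 P3: load  L2 → S/I/S/S on L2; bus (none); mem=90
  op20 P0: store L4 := 13 → M/I/I/I on L4; bus BusUpgr; mem=71
  op21 P3: load  L0 → I/I/S/S on L0; bus (none); mem=31
  op22 P0: store L3 := 7 → M/I/I/I on L3; bus BusUpgr; mem=4
  op23 P3: store L3 := 53 → I/I/I/M on L3; bus BusRdX Flush; mem=7
  op24 P2: load  L3 → I/I/S/S on L3; bus BusRd Flush; mem=53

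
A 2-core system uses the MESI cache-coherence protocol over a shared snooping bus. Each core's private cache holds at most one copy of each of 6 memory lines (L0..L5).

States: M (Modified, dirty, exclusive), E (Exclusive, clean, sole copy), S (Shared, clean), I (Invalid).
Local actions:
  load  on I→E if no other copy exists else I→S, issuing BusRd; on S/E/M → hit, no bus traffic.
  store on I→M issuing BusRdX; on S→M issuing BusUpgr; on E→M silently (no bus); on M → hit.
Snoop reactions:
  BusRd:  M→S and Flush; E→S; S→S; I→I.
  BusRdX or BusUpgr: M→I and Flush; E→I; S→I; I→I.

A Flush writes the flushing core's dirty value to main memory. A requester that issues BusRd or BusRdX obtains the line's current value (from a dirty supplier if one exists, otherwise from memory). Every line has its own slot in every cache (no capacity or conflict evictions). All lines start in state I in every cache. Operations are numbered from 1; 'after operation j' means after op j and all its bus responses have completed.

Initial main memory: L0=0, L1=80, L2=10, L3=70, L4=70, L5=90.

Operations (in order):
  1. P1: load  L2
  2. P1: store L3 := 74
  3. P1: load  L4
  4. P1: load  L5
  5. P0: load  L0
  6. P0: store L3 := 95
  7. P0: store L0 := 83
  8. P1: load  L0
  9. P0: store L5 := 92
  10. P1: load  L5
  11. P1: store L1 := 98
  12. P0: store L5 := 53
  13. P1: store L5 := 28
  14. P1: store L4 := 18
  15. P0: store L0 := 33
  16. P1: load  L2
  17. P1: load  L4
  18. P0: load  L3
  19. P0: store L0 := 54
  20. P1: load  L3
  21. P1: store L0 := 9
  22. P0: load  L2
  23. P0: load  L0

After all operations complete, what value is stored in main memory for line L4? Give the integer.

step 1: P1: load  L2  ⟶  IE  (L2)  txn=BusRd  M[L2]=10
step 2: P1: store L3 := 74  ⟶  IM  (L3)  txn=BusRdX  M[L3]=70
step 3: P1: load  L4  ⟶  IE  (L4)  txn=BusRd  M[L4]=70
step 4: P1: load  L5  ⟶  IE  (L5)  txn=BusRd  M[L5]=90
step 5: P0: load  L0  ⟶  EI  (L0)  txn=BusRd  M[L0]=0
step 6: P0: store L3 := 95  ⟶  MI  (L3)  txn=BusRdX+Flush  M[L3]=74
step 7: P0: store L0 := 83  ⟶  MI  (L0)  txn=∅  M[L0]=0
step 8: P1: load  L0  ⟶  SS  (L0)  txn=BusRd+Flush  M[L0]=83
step 9: P0: store L5 := 92  ⟶  MI  (L5)  txn=BusRdX  M[L5]=90
step 10: P1: load  L5  ⟶  SS  (L5)  txn=BusRd+Flush  M[L5]=92
step 11: P1: store L1 := 98  ⟶  IM  (L1)  txn=BusRdX  M[L1]=80
step 12: P0: store L5 := 53  ⟶  MI  (L5)  txn=BusUpgr  M[L5]=92
step 13: P1: store L5 := 28  ⟶  IM  (L5)  txn=BusRdX+Flush  M[L5]=53
step 14: P1: store L4 := 18  ⟶  IM  (L4)  txn=∅  M[L4]=70
step 15: P0: store L0 := 33  ⟶  MI  (L0)  txn=BusUpgr  M[L0]=83
step 16: P1: load  L2  ⟶  IE  (L2)  txn=∅  M[L2]=10
step 17: P1: load  L4  ⟶  IM  (L4)  txn=∅  M[L4]=70
step 18: P0: load  L3  ⟶  MI  (L3)  txn=∅  M[L3]=74
step 19: P0: store L0 := 54  ⟶  MI  (L0)  txn=∅  M[L0]=83
step 20: P1: load  L3  ⟶  SS  (L3)  txn=BusRd+Flush  M[L3]=95
step 21: P1: store L0 := 9  ⟶  IM  (L0)  txn=BusRdX+Flush  M[L0]=54
step 22: P0: load  L2  ⟶  SS  (L2)  txn=BusRd  M[L2]=10
step 23: P0: load  L0  ⟶  SS  (L0)  txn=BusRd+Flush  M[L0]=9

memory[L4] = 70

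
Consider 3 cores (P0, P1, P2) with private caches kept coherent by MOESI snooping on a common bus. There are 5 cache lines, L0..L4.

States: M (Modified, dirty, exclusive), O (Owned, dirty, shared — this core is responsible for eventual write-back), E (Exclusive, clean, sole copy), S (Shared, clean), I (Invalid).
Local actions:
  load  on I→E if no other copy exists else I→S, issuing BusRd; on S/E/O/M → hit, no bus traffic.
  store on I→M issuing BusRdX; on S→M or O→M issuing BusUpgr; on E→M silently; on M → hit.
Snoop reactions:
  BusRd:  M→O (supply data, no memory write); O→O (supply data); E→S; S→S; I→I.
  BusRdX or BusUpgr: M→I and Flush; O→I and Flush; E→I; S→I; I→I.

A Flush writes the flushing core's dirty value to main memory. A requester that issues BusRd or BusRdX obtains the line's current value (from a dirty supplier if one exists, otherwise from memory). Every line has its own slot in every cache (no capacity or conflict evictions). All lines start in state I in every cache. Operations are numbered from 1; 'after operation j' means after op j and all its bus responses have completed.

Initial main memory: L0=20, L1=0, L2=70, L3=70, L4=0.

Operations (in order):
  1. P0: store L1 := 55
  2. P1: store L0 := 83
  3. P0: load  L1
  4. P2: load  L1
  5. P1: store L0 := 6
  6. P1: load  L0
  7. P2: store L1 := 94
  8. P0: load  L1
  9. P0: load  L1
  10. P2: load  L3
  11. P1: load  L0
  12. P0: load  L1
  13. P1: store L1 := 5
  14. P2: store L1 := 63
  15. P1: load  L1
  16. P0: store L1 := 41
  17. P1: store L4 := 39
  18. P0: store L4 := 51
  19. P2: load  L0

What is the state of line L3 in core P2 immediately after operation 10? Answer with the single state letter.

step 1: P0: store L1 := 55  ⟶  MII  (L1)  txn=BusRdX  M[L1]=0
step 2: P1: store L0 := 83  ⟶  IMI  (L0)  txn=BusRdX  M[L0]=20
step 3: P0: load  L1  ⟶  MII  (L1)  txn=∅  M[L1]=0
step 4: P2: load  L1  ⟶  OIS  (L1)  txn=BusRd  M[L1]=0
step 5: P1: store L0 := 6  ⟶  IMI  (L0)  txn=∅  M[L0]=20
step 6: P1: load  L0  ⟶  IMI  (L0)  txn=∅  M[L0]=20
step 7: P2: store L1 := 94  ⟶  IIM  (L1)  txn=BusUpgr+Flush  M[L1]=55
step 8: P0: load  L1  ⟶  SIO  (L1)  txn=BusRd  M[L1]=55
step 9: P0: load  L1  ⟶  SIO  (L1)  txn=∅  M[L1]=55
step 10: P2: load  L3  ⟶  IIE  (L3)  txn=BusRd  M[L3]=70
step 11: P1: load  L0  ⟶  IMI  (L0)  txn=∅  M[L0]=20
step 12: P0: load  L1  ⟶  SIO  (L1)  txn=∅  M[L1]=55
step 13: P1: store L1 := 5  ⟶  IMI  (L1)  txn=BusRdX+Flush  M[L1]=94
step 14: P2: store L1 := 63  ⟶  IIM  (L1)  txn=BusRdX+Flush  M[L1]=5
step 15: P1: load  L1  ⟶  ISO  (L1)  txn=BusRd  M[L1]=5
step 16: P0: store L1 := 41  ⟶  MII  (L1)  txn=BusRdX+Flush  M[L1]=63
step 17: P1: store L4 := 39  ⟶  IMI  (L4)  txn=BusRdX  M[L4]=0
step 18: P0: store L4 := 51  ⟶  MII  (L4)  txn=BusRdX+Flush  M[L4]=39
step 19: P2: load  L0  ⟶  IOS  (L0)  txn=BusRd  M[L0]=20

state = E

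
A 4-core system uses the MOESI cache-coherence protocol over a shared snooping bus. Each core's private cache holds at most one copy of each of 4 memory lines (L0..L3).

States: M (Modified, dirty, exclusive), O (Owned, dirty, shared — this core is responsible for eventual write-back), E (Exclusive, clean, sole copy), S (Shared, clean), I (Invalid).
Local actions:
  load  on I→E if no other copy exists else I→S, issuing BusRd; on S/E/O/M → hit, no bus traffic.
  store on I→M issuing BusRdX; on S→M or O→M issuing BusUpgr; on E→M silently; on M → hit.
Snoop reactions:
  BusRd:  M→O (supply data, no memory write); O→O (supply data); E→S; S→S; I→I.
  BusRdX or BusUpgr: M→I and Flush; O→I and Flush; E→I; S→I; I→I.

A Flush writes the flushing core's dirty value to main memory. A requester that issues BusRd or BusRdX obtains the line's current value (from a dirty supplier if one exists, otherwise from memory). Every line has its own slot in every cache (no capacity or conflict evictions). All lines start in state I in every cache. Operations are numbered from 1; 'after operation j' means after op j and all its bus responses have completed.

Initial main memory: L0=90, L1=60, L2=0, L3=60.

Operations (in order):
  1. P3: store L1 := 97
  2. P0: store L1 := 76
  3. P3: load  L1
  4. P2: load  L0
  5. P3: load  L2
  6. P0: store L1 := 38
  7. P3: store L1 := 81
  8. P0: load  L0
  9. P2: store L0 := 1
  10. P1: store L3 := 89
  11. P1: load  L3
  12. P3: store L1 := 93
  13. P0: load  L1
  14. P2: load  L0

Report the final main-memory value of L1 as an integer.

  op1 P3: store L1 := 97 → I/I/I/M on L1; bus BusRdX; mem=60
  op2 P0: store L1 := 76 → M/I/I/I on L1; bus BusRdX Flush; mem=97
  op3 P3: load  L1 → O/I/I/S on L1; bus BusRd; mem=97
  op4 P2: load  L0 → I/I/E/I on L0; bus BusRd; mem=90
  op5 P3: load  L2 → I/I/I/E on L2; bus BusRd; mem=0
  op6 P0: store L1 := 38 → M/I/I/I on L1; bus BusUpgr; mem=97
  op7 P3: store L1 := 81 → I/I/I/M on L1; bus BusRdX Flush; mem=38
  op8 P0: load  L0 → S/I/S/I on L0; bus BusRd; mem=90
  op9 P2: store L0 := 1 → I/I/M/I on L0; bus BusUpgr; mem=90
  op10 P1: store L3 := 89 → I/M/I/I on L3; bus BusRdX; mem=60
  op11 P1: load  L3 → I/M/I/I on L3; bus (none); mem=60
  op12 P3: store L1 := 93 → I/I/I/M on L1; bus (none); mem=38
  op13 P0: load  L1 → S/I/I/O on L1; bus BusRd; mem=38
  op14 P2: load  L0 → I/I/M/I on L0; bus (none); mem=90

memory[L1] = 38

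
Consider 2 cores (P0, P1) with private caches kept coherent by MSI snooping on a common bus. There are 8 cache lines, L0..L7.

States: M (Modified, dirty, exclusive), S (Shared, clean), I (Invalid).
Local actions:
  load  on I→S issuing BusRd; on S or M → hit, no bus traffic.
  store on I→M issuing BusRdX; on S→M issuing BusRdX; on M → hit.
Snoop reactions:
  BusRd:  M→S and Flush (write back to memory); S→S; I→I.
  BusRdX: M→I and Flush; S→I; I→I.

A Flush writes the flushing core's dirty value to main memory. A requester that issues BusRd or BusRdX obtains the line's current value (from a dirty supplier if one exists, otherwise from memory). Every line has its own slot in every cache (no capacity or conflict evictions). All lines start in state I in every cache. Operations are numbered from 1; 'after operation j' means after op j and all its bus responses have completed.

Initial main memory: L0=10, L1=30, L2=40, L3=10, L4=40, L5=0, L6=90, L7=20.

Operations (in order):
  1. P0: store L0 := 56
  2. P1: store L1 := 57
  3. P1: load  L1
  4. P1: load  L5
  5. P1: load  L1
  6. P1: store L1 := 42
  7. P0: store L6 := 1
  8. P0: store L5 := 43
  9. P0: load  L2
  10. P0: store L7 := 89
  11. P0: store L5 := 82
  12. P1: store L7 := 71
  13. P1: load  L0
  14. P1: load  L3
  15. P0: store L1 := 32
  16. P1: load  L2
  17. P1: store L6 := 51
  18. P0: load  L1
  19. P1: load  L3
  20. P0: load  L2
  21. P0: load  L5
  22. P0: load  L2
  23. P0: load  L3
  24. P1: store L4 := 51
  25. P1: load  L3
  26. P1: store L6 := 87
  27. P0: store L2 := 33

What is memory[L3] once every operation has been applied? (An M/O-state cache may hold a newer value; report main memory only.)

memory[L3] = 10

step 1: P0: store L0 := 56  ⟶  MI  (L0)  txn=BusRdX  M[L0]=10
step 2: P1: store L1 := 57  ⟶  IM  (L1)  txn=BusRdX  M[L1]=30
step 3: P1: load  L1  ⟶  IM  (L1)  txn=∅  M[L1]=30
step 4: P1: load  L5  ⟶  IS  (L5)  txn=BusRd  M[L5]=0
step 5: P1: load  L1  ⟶  IM  (L1)  txn=∅  M[L1]=30
step 6: P1: store L1 := 42  ⟶  IM  (L1)  txn=∅  M[L1]=30
step 7: P0: store L6 := 1  ⟶  MI  (L6)  txn=BusRdX  M[L6]=90
step 8: P0: store L5 := 43  ⟶  MI  (L5)  txn=BusRdX  M[L5]=0
step 9: P0: load  L2  ⟶  SI  (L2)  txn=BusRd  M[L2]=40
step 10: P0: store L7 := 89  ⟶  MI  (L7)  txn=BusRdX  M[L7]=20
step 11: P0: store L5 := 82  ⟶  MI  (L5)  txn=∅  M[L5]=0
step 12: P1: store L7 := 71  ⟶  IM  (L7)  txn=BusRdX+Flush  M[L7]=89
step 13: P1: load  L0  ⟶  SS  (L0)  txn=BusRd+Flush  M[L0]=56
step 14: P1: load  L3  ⟶  IS  (L3)  txn=BusRd  M[L3]=10
step 15: P0: store L1 := 32  ⟶  MI  (L1)  txn=BusRdX+Flush  M[L1]=42
step 16: P1: load  L2  ⟶  SS  (L2)  txn=BusRd  M[L2]=40
step 17: P1: store L6 := 51  ⟶  IM  (L6)  txn=BusRdX+Flush  M[L6]=1
step 18: P0: load  L1  ⟶  MI  (L1)  txn=∅  M[L1]=42
step 19: P1: load  L3  ⟶  IS  (L3)  txn=∅  M[L3]=10
step 20: P0: load  L2  ⟶  SS  (L2)  txn=∅  M[L2]=40
step 21: P0: load  L5  ⟶  MI  (L5)  txn=∅  M[L5]=0
step 22: P0: load  L2  ⟶  SS  (L2)  txn=∅  M[L2]=40
step 23: P0: load  L3  ⟶  SS  (L3)  txn=BusRd  M[L3]=10
step 24: P1: store L4 := 51  ⟶  IM  (L4)  txn=BusRdX  M[L4]=40
step 25: P1: load  L3  ⟶  SS  (L3)  txn=∅  M[L3]=10
step 26: P1: store L6 := 87  ⟶  IM  (L6)  txn=∅  M[L6]=1
step 27: P0: store L2 := 33  ⟶  MI  (L2)  txn=BusRdX  M[L2]=40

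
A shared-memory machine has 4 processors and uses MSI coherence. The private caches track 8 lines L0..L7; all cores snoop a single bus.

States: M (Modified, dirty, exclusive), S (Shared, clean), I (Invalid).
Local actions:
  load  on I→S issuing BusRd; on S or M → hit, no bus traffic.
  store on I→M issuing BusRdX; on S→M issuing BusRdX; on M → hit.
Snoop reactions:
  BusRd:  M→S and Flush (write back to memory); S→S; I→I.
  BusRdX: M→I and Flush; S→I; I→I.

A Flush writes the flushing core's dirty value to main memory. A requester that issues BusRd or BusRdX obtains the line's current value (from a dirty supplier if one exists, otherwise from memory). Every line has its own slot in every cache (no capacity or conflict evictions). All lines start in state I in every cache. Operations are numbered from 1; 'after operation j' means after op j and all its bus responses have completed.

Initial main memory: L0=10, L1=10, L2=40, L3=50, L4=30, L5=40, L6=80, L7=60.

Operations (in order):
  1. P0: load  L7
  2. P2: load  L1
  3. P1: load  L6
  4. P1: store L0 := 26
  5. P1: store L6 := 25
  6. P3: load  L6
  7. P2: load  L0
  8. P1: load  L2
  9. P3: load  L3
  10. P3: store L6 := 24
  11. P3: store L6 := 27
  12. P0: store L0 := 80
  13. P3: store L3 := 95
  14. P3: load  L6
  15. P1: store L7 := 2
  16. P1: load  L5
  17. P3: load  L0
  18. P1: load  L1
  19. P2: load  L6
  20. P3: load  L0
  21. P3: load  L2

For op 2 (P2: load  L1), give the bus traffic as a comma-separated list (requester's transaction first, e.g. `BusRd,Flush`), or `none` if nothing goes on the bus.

bus = BusRd

[1] P0: load  L7 | P0:S(60), P1:I, P2:I, P3:I | bus: BusRd
[2] P2: load  L1 | P0:I, P1:I, P2:S(10), P3:I | bus: BusRd
[3] P1: load  L6 | P0:I, P1:S(80), P2:I, P3:I | bus: BusRd
[4] P1: store L0 := 26 | P0:I, P1:M(26), P2:I, P3:I | bus: BusRdX
[5] P1: store L6 := 25 | P0:I, P1:M(25), P2:I, P3:I | bus: BusRdX
[6] P3: load  L6 | P0:I, P1:S(25), P2:I, P3:S(25) | bus: BusRd,Flush
[7] P2: load  L0 | P0:I, P1:S(26), P2:S(26), P3:I | bus: BusRd,Flush
[8] P1: load  L2 | P0:I, P1:S(40), P2:I, P3:I | bus: BusRd
[9] P3: load  L3 | P0:I, P1:I, P2:I, P3:S(50) | bus: BusRd
[10] P3: store L6 := 24 | P0:I, P1:I, P2:I, P3:M(24) | bus: BusRdX
[11] P3: store L6 := 27 | P0:I, P1:I, P2:I, P3:M(27) | bus: none
[12] P0: store L0 := 80 | P0:M(80), P1:I, P2:I, P3:I | bus: BusRdX
[13] P3: store L3 := 95 | P0:I, P1:I, P2:I, P3:M(95) | bus: BusRdX
[14] P3: load  L6 | P0:I, P1:I, P2:I, P3:M(27) | bus: none
[15] P1: store L7 := 2 | P0:I, P1:M(2), P2:I, P3:I | bus: BusRdX
[16] P1: load  L5 | P0:I, P1:S(40), P2:I, P3:I | bus: BusRd
[17] P3: load  L0 | P0:S(80), P1:I, P2:I, P3:S(80) | bus: BusRd,Flush
[18] P1: load  L1 | P0:I, P1:S(10), P2:S(10), P3:I | bus: BusRd
[19] P2: load  L6 | P0:I, P1:I, P2:S(27), P3:S(27) | bus: BusRd,Flush
[20] P3: load  L0 | P0:S(80), P1:I, P2:I, P3:S(80) | bus: none
[21] P3: load  L2 | P0:I, P1:S(40), P2:I, P3:S(40) | bus: BusRd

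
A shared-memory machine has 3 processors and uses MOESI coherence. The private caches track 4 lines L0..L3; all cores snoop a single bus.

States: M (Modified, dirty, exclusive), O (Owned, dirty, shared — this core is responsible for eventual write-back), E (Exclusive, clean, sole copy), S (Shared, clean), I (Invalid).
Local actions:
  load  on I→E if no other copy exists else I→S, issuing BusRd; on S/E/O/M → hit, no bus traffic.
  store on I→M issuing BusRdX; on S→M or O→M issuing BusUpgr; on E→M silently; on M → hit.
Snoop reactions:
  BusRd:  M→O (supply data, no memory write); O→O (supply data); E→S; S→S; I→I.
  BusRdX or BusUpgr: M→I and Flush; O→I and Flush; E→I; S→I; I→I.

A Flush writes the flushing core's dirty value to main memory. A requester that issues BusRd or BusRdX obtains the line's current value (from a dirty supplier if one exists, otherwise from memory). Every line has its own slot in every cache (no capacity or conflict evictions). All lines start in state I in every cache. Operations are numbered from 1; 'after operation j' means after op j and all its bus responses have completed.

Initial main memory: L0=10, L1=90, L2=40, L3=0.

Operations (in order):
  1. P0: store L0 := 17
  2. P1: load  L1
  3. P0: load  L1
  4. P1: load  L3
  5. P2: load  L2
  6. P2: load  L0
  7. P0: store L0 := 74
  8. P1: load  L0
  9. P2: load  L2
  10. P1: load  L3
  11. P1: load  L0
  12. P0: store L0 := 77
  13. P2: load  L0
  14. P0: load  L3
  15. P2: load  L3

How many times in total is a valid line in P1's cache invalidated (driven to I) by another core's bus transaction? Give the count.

invalidations = 1

1. P0: store L0 := 17  bus=[BusRdX]  L0: P0=M P1=I P2=I  mem[L0]=10
2. P1: load  L1  bus=[BusRd]  L1: P0=I P1=E P2=I  mem[L1]=90
3. P0: load  L1  bus=[BusRd]  L1: P0=S P1=S P2=I  mem[L1]=90
4. P1: load  L3  bus=[BusRd]  L3: P0=I P1=E P2=I  mem[L3]=0
5. P2: load  L2  bus=[BusRd]  L2: P0=I P1=I P2=E  mem[L2]=40
6. P2: load  L0  bus=[BusRd]  L0: P0=O P1=I P2=S  mem[L0]=10
7. P0: store L0 := 74  bus=[BusUpgr]  L0: P0=M P1=I P2=I  mem[L0]=10
8. P1: load  L0  bus=[BusRd]  L0: P0=O P1=S P2=I  mem[L0]=10
9. P2: load  L2  bus=[-]  L2: P0=I P1=I P2=E  mem[L2]=40
10. P1: load  L3  bus=[-]  L3: P0=I P1=E P2=I  mem[L3]=0
11. P1: load  L0  bus=[-]  L0: P0=O P1=S P2=I  mem[L0]=10
12. P0: store L0 := 77  bus=[BusUpgr]  L0: P0=M P1=I P2=I  mem[L0]=10
13. P2: load  L0  bus=[BusRd]  L0: P0=O P1=I P2=S  mem[L0]=10
14. P0: load  L3  bus=[BusRd]  L3: P0=S P1=S P2=I  mem[L3]=0
15. P2: load  L3  bus=[BusRd]  L3: P0=S P1=S P2=S  mem[L3]=0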